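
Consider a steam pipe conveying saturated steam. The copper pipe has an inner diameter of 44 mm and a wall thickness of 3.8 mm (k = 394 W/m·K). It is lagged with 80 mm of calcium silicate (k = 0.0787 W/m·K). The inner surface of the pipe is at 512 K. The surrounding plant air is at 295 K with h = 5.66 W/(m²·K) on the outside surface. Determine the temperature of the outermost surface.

Per-layer cylindrical resistances, series-summed:
R_copper pipe wall = ln(25.8/22)/(2π×394×1) = 6.436×10^-5 K/W
R_calcium silicate = ln(105.8/25.8)/(2π×0.0787×1) = 2.854 K/W
R_outer film = 1/(h_o·2πr_oL) = 1/(5.66×2π×0.1058×1) = 0.2658 K/W
R_total = 3.12 K/W
Q = ΔT/R_total = 217/3.12
Q = 69.6 W/m
T_interface = T_inner − Q·ΣR(inner→interface) = 512 − 69.6×2.854

T ≈ 313 K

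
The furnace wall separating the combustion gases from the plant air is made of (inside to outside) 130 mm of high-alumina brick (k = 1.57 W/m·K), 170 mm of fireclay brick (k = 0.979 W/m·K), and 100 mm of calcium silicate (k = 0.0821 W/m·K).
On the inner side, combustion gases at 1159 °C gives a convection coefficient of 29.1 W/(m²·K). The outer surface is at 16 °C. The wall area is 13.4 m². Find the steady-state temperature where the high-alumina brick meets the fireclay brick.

T ≈ 1070 °C

Thermal resistances in series:
R_inner film = 1/(h_i·A) = 1/(29.1×13.4) = 0.002564 K/W
R_high-alumina brick = L/(kA) = 0.13/(1.57×13.4) = 0.006179 K/W
R_fireclay brick = L/(kA) = 0.17/(0.979×13.4) = 0.01296 K/W
R_calcium silicate = L/(kA) = 0.1/(0.0821×13.4) = 0.0909 K/W
R_total = 0.1126 K/W;  Q = ΔT/R_total = 1143/0.1126 = 10150 W
T_interface = T_inner − Q·ΣR(inner→interface) = 1159 − 10200×0.008744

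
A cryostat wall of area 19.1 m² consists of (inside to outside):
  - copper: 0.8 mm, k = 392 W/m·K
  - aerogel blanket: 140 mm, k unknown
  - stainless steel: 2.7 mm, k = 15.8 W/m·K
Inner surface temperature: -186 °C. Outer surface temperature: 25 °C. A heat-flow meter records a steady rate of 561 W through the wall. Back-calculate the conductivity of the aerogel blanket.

k ≈ 0.0195 W/(m·K)

Treating each layer as a thermal resistance in series:
R_copper = L/(kA) = 0.0008/(392×19.1) = 1.068×10^-7 K/W
R_stainless steel = L/(kA) = 0.0027/(15.8×19.1) = 8.947×10^-6 K/W
Sum of known resistances R_other = 9.054×10^-6 K/W
Total R = ΔT/Q = 211/561 = 0.3761 K/W
R_aerogel blanket = R_total − R_other = 0.3761 K/W
k = L/(R·A) = 0.14/(0.3761×19.1)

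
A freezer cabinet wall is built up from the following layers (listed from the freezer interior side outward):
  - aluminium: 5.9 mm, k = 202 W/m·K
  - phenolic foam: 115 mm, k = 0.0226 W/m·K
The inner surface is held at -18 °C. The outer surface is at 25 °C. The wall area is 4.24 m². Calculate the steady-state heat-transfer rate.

Q ≈ 35.8 W

Using the resistance-network approach (series):
R_aluminium = L/(kA) = 0.0059/(202×4.24) = 6.889×10^-6 K/W
R_phenolic foam = L/(kA) = 0.115/(0.0226×4.24) = 1.2 K/W
R_total = 1.2 K/W
Q = ΔT / R_total = 43 / 1.2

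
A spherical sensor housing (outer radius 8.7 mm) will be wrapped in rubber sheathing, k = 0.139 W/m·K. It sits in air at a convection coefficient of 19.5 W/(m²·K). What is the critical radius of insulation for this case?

For a sphere r_cr = 2k/h = 2×0.139/19.5
r_cr = 14.3 mm; since the bare radius (8.7 mm) is below r_cr, adding a thin layer of insulation will *increase* heat loss.

r_cr ≈ 14.3 mm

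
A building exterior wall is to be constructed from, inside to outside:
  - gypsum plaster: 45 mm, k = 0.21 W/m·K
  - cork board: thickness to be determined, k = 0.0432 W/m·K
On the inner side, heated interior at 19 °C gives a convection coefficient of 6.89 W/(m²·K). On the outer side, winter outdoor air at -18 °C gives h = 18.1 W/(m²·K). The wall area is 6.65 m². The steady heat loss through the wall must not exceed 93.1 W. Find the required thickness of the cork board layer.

Series thermal resistances:
R_inner film = 1/(h_i·A) = 1/(6.89×6.65) = 0.02183 K/W
R_gypsum plaster = L/(kA) = 0.045/(0.21×6.65) = 0.03222 K/W
R_outer film = 1/(h_o·A) = 1/(18.1×6.65) = 0.008308 K/W
Sum of the known resistances R_other = 0.06236 K/W
Required total resistance R_tot = ΔT/Q_allow = 37/93.1 = 0.3974 K/W
R_cork board = R_tot − R_other = 0.3351 K/W
L = R·k·A = 0.3351×0.0432×6.65

L ≈ 96.3 mm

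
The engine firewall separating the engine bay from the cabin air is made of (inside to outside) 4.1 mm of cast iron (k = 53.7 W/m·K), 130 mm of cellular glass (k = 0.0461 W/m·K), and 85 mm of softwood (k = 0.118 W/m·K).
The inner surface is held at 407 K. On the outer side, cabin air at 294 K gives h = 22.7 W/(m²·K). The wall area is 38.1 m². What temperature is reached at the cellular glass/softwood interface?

Model the wall as resistances in series:
R_cast iron = L/(kA) = 0.0041/(53.7×38.1) = 2.004×10^-6 K/W
R_cellular glass = L/(kA) = 0.13/(0.0461×38.1) = 0.07401 K/W
R_softwood = L/(kA) = 0.085/(0.118×38.1) = 0.01891 K/W
R_outer film = 1/(h_o·A) = 1/(22.7×38.1) = 0.001156 K/W
R_total = 0.09408 K/W;  Q = ΔT/R_total = 113/0.09408 = 1201 W
T_interface = T_inner − Q·ΣR(inner→interface) = 407 − 1200×0.07402

T ≈ 318 K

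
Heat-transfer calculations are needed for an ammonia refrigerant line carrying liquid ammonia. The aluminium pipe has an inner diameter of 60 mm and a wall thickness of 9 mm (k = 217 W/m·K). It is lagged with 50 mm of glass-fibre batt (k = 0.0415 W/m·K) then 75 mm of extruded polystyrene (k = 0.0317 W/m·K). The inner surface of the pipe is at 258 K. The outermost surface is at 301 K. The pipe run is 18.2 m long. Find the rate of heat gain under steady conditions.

Per-layer cylindrical resistances, series-summed:
R_aluminium pipe wall = ln(39/30)/(2π×217×18.2) = 1.057×10^-5 K/W
R_glass-fibre batt = ln(89/39)/(2π×0.0415×18.2) = 0.1739 K/W
R_extruded polystyrene = ln(164/89)/(2π×0.0317×18.2) = 0.1686 K/W
R_total = 0.3425 K/W
Q = ΔT/R_total = 43/0.3425

Q ≈ 126 W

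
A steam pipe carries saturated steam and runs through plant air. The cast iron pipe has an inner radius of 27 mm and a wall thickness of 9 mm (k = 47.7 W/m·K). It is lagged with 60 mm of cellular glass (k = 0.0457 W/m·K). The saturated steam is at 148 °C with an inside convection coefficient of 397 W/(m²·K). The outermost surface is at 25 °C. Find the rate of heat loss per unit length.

q′ ≈ 35.8 W/m

For a radial system each layer contributes R = ln(r_out/r_in)/(2πkL); films add R = 1/(hA).
R_inner film = 1/(h_i·2πr₁L) = 1/(397×2π×0.027×1) = 0.01485 K/W
R_cast iron pipe wall = ln(36/27)/(2π×47.7×1) = 9.599×10^-4 K/W
R_cellular glass = ln(96/36)/(2π×0.0457×1) = 3.416 K/W
R_total = 3.432 K/W
Q = ΔT/R_total = 123/3.432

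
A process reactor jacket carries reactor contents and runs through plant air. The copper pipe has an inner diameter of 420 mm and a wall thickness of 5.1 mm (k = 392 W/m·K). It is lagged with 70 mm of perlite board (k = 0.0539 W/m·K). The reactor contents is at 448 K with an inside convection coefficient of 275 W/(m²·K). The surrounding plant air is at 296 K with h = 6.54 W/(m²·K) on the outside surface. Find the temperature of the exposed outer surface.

T ≈ 310 K

Treating each annulus and film as a series resistance:
R_inner film = 1/(h_i·2πr₁L) = 1/(275×2π×0.21×1) = 0.002756 K/W
R_copper pipe wall = ln(215.1/210)/(2π×392×1) = 9.742×10^-6 K/W
R_perlite board = ln(285.1/215.1)/(2π×0.0539×1) = 0.8319 K/W
R_outer film = 1/(h_o·2πr_oL) = 1/(6.54×2π×0.2851×1) = 0.08536 K/W
R_total = 0.92 K/W
Q = ΔT/R_total = 152/0.92
Q = 165 W/m
T_interface = T_inner − Q·ΣR(inner→interface) = 448 − 165×0.8347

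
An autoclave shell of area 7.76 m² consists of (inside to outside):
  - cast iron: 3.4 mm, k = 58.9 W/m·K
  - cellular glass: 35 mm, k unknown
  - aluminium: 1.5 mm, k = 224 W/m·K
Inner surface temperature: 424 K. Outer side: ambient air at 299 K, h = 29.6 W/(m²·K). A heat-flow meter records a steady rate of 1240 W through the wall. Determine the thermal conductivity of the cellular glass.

Treating each layer as a thermal resistance in series:
R_cast iron = L/(kA) = 0.0034/(58.9×7.76) = 7.439×10^-6 K/W
R_aluminium = L/(kA) = 0.0015/(224×7.76) = 8.629×10^-7 K/W
R_outer film = 1/(h_o·A) = 1/(29.6×7.76) = 0.004354 K/W
Sum of known resistances R_other = 0.004362 K/W
Total R = ΔT/Q = 125/1240 = 0.1008 K/W
R_cellular glass = R_total − R_other = 0.09644 K/W
k = L/(R·A) = 0.035/(0.09644×7.76)

k ≈ 0.0468 W/(m·K)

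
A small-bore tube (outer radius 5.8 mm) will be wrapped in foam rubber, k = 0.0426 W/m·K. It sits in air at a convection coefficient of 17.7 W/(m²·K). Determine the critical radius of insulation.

r_cr ≈ 2.41 mm

For a cylinder r_cr = k/h = 0.0426/17.7
r_cr = 2.41 mm; since the bare radius (5.8 mm) is above r_cr, any added insulation will reduce heat loss.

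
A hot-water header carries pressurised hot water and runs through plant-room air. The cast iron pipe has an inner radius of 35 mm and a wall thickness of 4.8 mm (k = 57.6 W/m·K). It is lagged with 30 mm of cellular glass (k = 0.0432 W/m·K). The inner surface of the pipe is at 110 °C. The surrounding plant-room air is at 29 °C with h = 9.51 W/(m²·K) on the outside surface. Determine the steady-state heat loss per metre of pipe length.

q′ ≈ 35.1 W/m

Cylindrical conduction, so R = ln(r₂/r₁)/(2πkL) per layer, in series:
R_cast iron pipe wall = ln(39.8/35)/(2π×57.6×1) = 3.551×10^-4 K/W
R_cellular glass = ln(69.8/39.8)/(2π×0.0432×1) = 2.07 K/W
R_outer film = 1/(h_o·2πr_oL) = 1/(9.51×2π×0.0698×1) = 0.2398 K/W
R_total = 2.31 K/W
Q = ΔT/R_total = 81/2.31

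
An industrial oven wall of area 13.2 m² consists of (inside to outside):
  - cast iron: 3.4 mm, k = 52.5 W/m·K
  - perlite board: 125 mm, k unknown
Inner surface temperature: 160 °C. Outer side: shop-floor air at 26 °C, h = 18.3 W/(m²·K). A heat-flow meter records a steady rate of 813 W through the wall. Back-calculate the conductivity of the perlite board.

Treating each layer as a thermal resistance in series:
R_cast iron = L/(kA) = 0.0034/(52.5×13.2) = 4.906×10^-6 K/W
R_outer film = 1/(h_o·A) = 1/(18.3×13.2) = 0.00414 K/W
Sum of known resistances R_other = 0.004145 K/W
Total R = ΔT/Q = 134/813 = 0.1648 K/W
R_perlite board = R_total − R_other = 0.1607 K/W
k = L/(R·A) = 0.125/(0.1607×13.2)

k ≈ 0.0589 W/(m·K)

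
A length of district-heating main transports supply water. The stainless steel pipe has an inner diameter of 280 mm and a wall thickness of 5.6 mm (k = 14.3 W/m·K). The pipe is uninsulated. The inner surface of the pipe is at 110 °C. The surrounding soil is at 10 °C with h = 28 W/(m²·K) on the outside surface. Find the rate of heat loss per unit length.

Treating each annulus and film as a series resistance:
R_stainless steel pipe wall = ln(145.6/140)/(2π×14.3×1) = 4.365×10^-4 K/W
R_outer film = 1/(h_o·2πr_oL) = 1/(28×2π×0.1456×1) = 0.03904 K/W
R_total = 0.03948 K/W
Q = ΔT/R_total = 100/0.03948

q′ ≈ 2530 W/m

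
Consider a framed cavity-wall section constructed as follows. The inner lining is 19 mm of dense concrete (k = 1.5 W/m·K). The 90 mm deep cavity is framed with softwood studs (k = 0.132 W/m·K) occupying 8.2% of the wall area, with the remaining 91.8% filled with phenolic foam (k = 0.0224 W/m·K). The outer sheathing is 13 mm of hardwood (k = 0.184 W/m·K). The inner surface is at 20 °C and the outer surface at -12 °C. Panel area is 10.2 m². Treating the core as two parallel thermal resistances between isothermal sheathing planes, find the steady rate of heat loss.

Sheathing layers in series; stud and cavity paths in parallel between them.
R_inner = 0.019/(1.5×10.2) = 0.001242 K/W
R_stud  = 0.09/(0.132×0.082×10.2) = 0.8152 K/W
R_cav   = 0.09/(0.0224×0.918×10.2) = 0.4291 K/W
1/R_core = 1/R_stud + 1/R_cav → R_core = 0.2811 K/W
R_outer = 0.013/(0.184×10.2) = 0.006927 K/W
R_total = 0.2893 K/W
Q = ΔT/R_total = 32/0.2893

Q ≈ 111 W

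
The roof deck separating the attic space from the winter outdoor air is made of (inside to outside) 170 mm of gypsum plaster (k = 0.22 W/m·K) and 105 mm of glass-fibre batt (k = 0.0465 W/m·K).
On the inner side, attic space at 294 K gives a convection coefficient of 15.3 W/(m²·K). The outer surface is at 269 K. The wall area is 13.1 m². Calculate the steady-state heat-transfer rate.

Series thermal resistances:
R_inner film = 1/(h_i·A) = 1/(15.3×13.1) = 0.004989 K/W
R_gypsum plaster = L/(kA) = 0.17/(0.22×13.1) = 0.05899 K/W
R_glass-fibre batt = L/(kA) = 0.105/(0.0465×13.1) = 0.1724 K/W
R_total = 0.2363 K/W
Q = ΔT / R_total = 25 / 0.2363

Q ≈ 106 W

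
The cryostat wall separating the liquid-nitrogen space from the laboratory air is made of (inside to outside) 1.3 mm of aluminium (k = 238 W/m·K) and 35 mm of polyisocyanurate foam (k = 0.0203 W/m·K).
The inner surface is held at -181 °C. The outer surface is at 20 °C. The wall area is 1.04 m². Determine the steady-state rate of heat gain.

Q ≈ 121 W

Using the resistance-network approach (series):
R_aluminium = L/(kA) = 0.0013/(238×1.04) = 5.252×10^-6 K/W
R_polyisocyanurate foam = L/(kA) = 0.035/(0.0203×1.04) = 1.658 K/W
R_total = 1.658 K/W
Q = ΔT / R_total = 201 / 1.658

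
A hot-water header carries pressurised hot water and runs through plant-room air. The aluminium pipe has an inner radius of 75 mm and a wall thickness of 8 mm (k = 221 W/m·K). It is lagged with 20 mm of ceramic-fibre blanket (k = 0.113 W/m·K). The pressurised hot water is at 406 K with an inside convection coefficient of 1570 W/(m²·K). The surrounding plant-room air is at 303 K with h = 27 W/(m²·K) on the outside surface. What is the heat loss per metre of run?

q′ ≈ 284 W/m

Cylindrical conduction, so R = ln(r₂/r₁)/(2πkL) per layer, in series:
R_inner film = 1/(h_i·2πr₁L) = 1/(1570×2π×0.075×1) = 0.001352 K/W
R_aluminium pipe wall = ln(83/75)/(2π×221×1) = 7.299×10^-5 K/W
R_ceramic-fibre blanket = ln(103/83)/(2π×0.113×1) = 0.3041 K/W
R_outer film = 1/(h_o·2πr_oL) = 1/(27×2π×0.103×1) = 0.05723 K/W
R_total = 0.3627 K/W
Q = ΔT/R_total = 103/0.3627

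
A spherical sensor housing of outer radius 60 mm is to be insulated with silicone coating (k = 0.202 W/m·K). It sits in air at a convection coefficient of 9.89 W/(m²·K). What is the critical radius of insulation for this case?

r_cr ≈ 40.8 mm

For a sphere r_cr = 2k/h = 2×0.202/9.89
r_cr = 40.8 mm; since the bare radius (60 mm) is above r_cr, any added insulation will reduce heat loss.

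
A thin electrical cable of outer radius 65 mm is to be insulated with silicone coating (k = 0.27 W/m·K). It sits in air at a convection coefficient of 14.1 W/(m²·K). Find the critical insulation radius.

For a cylinder r_cr = k/h = 0.27/14.1
r_cr = 19.1 mm; since the bare radius (65 mm) is above r_cr, any added insulation will reduce heat loss.

r_cr ≈ 19.1 mm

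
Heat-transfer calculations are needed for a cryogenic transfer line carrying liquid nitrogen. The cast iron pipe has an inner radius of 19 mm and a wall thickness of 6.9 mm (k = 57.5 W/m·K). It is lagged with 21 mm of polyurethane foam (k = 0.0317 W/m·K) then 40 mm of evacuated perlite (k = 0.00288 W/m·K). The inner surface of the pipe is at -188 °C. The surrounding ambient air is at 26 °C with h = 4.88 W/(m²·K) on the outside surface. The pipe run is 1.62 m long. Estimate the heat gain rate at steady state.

Per-layer cylindrical resistances, series-summed:
R_cast iron pipe wall = ln(25.9/19)/(2π×57.5×1.62) = 5.293×10^-4 K/W
R_polyurethane foam = ln(46.9/25.9)/(2π×0.0317×1.62) = 1.84 K/W
R_evacuated perlite = ln(86.9/46.9)/(2π×0.00288×1.62) = 21.04 K/W
R_outer film = 1/(h_o·2πr_oL) = 1/(4.88×2π×0.0869×1.62) = 0.2317 K/W
R_total = 23.11 K/W
Q = ΔT/R_total = 214/23.11

Q ≈ 9.26 W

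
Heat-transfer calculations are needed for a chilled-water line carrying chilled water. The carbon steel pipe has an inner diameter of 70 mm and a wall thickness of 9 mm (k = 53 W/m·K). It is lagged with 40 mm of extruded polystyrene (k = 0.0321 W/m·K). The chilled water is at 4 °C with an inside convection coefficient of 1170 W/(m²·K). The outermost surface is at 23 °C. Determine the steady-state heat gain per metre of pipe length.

For a radial system each layer contributes R = ln(r_out/r_in)/(2πkL); films add R = 1/(hA).
R_inner film = 1/(h_i·2πr₁L) = 1/(1170×2π×0.035×1) = 0.003887 K/W
R_carbon steel pipe wall = ln(44/35)/(2π×53×1) = 6.872×10^-4 K/W
R_extruded polystyrene = ln(84/44)/(2π×0.0321×1) = 3.206 K/W
R_total = 3.211 K/W
Q = ΔT/R_total = 19/3.211

q′ ≈ 5.92 W/m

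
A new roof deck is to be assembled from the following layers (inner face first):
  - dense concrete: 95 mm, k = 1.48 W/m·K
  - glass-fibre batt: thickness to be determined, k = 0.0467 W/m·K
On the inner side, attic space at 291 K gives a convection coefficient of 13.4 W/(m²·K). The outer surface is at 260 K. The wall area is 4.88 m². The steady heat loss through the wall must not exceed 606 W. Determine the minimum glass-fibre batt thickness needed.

L ≈ 5.18 mm

Using the resistance-network approach (series):
R_inner film = 1/(h_i·A) = 1/(13.4×4.88) = 0.01529 K/W
R_dense concrete = L/(kA) = 0.095/(1.48×4.88) = 0.01315 K/W
Sum of the known resistances R_other = 0.02845 K/W
Required total resistance R_tot = ΔT/Q_allow = 31/606 = 0.05116 K/W
R_glass-fibre batt = R_tot − R_other = 0.02271 K/W
L = R·k·A = 0.02271×0.0467×4.88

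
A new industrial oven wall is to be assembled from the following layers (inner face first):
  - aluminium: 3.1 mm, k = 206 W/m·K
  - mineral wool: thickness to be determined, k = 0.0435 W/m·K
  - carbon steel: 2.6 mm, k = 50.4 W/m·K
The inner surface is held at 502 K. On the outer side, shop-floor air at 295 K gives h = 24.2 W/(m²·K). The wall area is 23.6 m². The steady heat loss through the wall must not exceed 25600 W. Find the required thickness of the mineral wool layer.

Treating each layer as a thermal resistance in series:
R_aluminium = L/(kA) = 0.0031/(206×23.6) = 6.377×10^-7 K/W
R_carbon steel = L/(kA) = 0.0026/(50.4×23.6) = 2.186×10^-6 K/W
R_outer film = 1/(h_o·A) = 1/(24.2×23.6) = 0.001751 K/W
Sum of the known resistances R_other = 0.001754 K/W
Required total resistance R_tot = ΔT/Q_allow = 207/25600 = 0.008086 K/W
R_mineral wool = R_tot − R_other = 0.006332 K/W
L = R·k·A = 0.006332×0.0435×23.6

L ≈ 6.5 mm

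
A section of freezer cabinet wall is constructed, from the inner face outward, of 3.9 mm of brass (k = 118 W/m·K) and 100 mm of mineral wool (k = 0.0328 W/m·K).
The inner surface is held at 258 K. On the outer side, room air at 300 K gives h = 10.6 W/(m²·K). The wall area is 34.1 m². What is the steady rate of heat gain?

Treating each layer as a thermal resistance in series:
R_brass = L/(kA) = 0.0039/(118×34.1) = 9.692×10^-7 K/W
R_mineral wool = L/(kA) = 0.1/(0.0328×34.1) = 0.08941 K/W
R_outer film = 1/(h_o·A) = 1/(10.6×34.1) = 0.002767 K/W
R_total = 0.09217 K/W
Q = ΔT / R_total = 42 / 0.09217

Q ≈ 456 W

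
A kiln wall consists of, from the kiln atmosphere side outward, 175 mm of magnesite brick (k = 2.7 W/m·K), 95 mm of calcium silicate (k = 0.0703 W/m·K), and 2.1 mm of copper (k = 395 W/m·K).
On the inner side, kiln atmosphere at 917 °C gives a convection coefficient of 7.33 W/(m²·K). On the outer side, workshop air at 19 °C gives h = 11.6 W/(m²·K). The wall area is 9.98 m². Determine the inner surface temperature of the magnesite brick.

Thermal resistances in series:
R_inner film = 1/(h_i·A) = 1/(7.33×9.98) = 0.01367 K/W
R_magnesite brick = L/(kA) = 0.175/(2.7×9.98) = 0.006494 K/W
R_calcium silicate = L/(kA) = 0.095/(0.0703×9.98) = 0.1354 K/W
R_copper = L/(kA) = 0.0021/(395×9.98) = 5.327×10^-7 K/W
R_outer film = 1/(h_o·A) = 1/(11.6×9.98) = 0.008638 K/W
R_total = 0.1642 K/W;  Q = ΔT/R_total = 898/0.1642 = 5469 W
T_interface = T_inner − Q·ΣR(inner→interface) = 917 − 5470×0.01367

T ≈ 842 °C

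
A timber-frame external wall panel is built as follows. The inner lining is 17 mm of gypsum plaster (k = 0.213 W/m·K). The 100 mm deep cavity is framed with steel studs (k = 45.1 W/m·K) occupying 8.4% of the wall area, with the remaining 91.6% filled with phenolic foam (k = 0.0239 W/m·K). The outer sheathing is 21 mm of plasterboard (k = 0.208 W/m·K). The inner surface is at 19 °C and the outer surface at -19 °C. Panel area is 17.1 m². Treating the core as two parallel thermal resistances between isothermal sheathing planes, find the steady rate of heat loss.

Q ≈ 3140 W

Sheathing layers in series; stud and cavity paths in parallel between them.
R_inner = 0.017/(0.213×17.1) = 0.004667 K/W
R_stud  = 0.1/(45.1×0.084×17.1) = 0.001544 K/W
R_cav   = 0.1/(0.0239×0.916×17.1) = 0.2671 K/W
1/R_core = 1/R_stud + 1/R_cav → R_core = 0.001535 K/W
R_outer = 0.021/(0.208×17.1) = 0.005904 K/W
R_total = 0.01211 K/W
Q = ΔT/R_total = 38/0.01211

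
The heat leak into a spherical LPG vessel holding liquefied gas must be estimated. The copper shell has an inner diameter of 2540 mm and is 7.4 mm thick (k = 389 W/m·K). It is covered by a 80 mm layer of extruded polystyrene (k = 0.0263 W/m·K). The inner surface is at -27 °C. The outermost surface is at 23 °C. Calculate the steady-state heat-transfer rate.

Q ≈ 358 W

For a spherical shell R = (1/r₁ − 1/r₂)/(4πk); film R = 1/(h·4πr²). In series:
R_copper shell = (1/1.27 − 1/1.2774)/(4π×389) = 9.331×10^-7 K/W
R_extruded polystyrene = (1/1.2774 − 1/1.3574)/(4π×0.0263) = 0.1396 K/W
R_total = 0.1396 K/W
Q = ΔT/R_total = 50/0.1396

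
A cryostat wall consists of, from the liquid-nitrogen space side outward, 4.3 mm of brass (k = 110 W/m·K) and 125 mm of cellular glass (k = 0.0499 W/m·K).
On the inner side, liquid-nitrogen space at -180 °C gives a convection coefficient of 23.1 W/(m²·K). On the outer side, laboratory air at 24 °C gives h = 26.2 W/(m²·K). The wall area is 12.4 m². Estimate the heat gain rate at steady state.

Thermal resistances in series:
R_inner film = 1/(h_i·A) = 1/(23.1×12.4) = 0.003491 K/W
R_brass = L/(kA) = 0.0043/(110×12.4) = 3.152×10^-6 K/W
R_cellular glass = L/(kA) = 0.125/(0.0499×12.4) = 0.202 K/W
R_outer film = 1/(h_o·A) = 1/(26.2×12.4) = 0.003078 K/W
R_total = 0.2086 K/W
Q = ΔT / R_total = 204 / 0.2086

Q ≈ 978 W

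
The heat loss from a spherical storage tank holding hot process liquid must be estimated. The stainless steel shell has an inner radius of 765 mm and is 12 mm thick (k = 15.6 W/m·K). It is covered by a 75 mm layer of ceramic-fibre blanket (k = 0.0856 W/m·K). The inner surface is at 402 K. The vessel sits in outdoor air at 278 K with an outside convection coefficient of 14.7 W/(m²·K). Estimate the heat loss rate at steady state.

Each spherical layer contributes R = (1/r_i − 1/r_o)/(4πk):
R_stainless steel shell = (1/0.765 − 1/0.777)/(4π×15.6) = 1.03×10^-4 K/W
R_ceramic-fibre blanket = (1/0.777 − 1/0.852)/(4π×0.0856) = 0.1053 K/W
R_outer film = 1/(h·4πr_o²) = 1/(14.7×4π×0.852²) = 0.007458 K/W
R_total = 0.1129 K/W
Q = ΔT/R_total = 124/0.1129

Q ≈ 1100 W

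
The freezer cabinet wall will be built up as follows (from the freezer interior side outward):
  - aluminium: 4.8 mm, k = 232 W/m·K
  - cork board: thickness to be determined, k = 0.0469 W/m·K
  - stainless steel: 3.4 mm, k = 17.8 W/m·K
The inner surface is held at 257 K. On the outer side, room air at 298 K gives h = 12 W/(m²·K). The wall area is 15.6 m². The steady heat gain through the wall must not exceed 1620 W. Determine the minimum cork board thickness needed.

Treating each layer as a thermal resistance in series:
R_aluminium = L/(kA) = 0.0048/(232×15.6) = 1.326×10^-6 K/W
R_stainless steel = L/(kA) = 0.0034/(17.8×15.6) = 1.224×10^-5 K/W
R_outer film = 1/(h_o·A) = 1/(12×15.6) = 0.005342 K/W
Sum of the known resistances R_other = 0.005355 K/W
Required total resistance R_tot = ΔT/Q_allow = 41/1620 = 0.02531 K/W
R_cork board = R_tot − R_other = 0.01995 K/W
L = R·k·A = 0.01995×0.0469×15.6

L ≈ 14.6 mm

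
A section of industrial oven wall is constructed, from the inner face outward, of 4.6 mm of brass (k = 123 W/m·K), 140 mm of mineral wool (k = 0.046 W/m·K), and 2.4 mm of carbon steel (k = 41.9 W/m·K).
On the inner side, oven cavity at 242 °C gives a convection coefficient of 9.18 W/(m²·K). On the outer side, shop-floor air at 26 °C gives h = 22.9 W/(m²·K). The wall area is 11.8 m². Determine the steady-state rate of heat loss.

Thermal resistances in series:
R_inner film = 1/(h_i·A) = 1/(9.18×11.8) = 0.009232 K/W
R_brass = L/(kA) = 0.0046/(123×11.8) = 3.169×10^-6 K/W
R_mineral wool = L/(kA) = 0.14/(0.046×11.8) = 0.2579 K/W
R_carbon steel = L/(kA) = 0.0024/(41.9×11.8) = 4.854×10^-6 K/W
R_outer film = 1/(h_o·A) = 1/(22.9×11.8) = 0.003701 K/W
R_total = 0.2709 K/W
Q = ΔT / R_total = 216 / 0.2709

Q ≈ 797 W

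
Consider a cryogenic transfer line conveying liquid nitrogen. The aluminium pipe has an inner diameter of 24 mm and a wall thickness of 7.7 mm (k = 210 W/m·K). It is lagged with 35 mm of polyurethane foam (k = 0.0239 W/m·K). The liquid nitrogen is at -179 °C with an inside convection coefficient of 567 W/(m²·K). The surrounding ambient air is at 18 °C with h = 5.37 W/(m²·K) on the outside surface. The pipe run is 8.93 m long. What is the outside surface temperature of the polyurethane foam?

For a radial system each layer contributes R = ln(r_out/r_in)/(2πkL); films add R = 1/(hA).
R_inner film = 1/(h_i·2πr₁L) = 1/(567×2π×0.012×8.93) = 0.002619 K/W
R_aluminium pipe wall = ln(19.7/12)/(2π×210×8.93) = 4.207×10^-5 K/W
R_polyurethane foam = ln(54.7/19.7)/(2π×0.0239×8.93) = 0.7616 K/W
R_outer film = 1/(h_o·2πr_oL) = 1/(5.37×2π×0.0547×8.93) = 0.06067 K/W
R_total = 0.8249 K/W
Q = ΔT/R_total = 197/0.8249
Q = 239 W
T_interface = T_inner + Q·ΣR(inner→interface) = -179 + 239×0.7642

T ≈ 3.51 °C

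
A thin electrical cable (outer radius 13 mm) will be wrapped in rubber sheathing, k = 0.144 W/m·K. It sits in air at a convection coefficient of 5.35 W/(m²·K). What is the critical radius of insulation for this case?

For a cylinder r_cr = k/h = 0.144/5.35
r_cr = 26.9 mm; since the bare radius (13 mm) is below r_cr, adding a thin layer of insulation will *increase* heat loss.

r_cr ≈ 26.9 mm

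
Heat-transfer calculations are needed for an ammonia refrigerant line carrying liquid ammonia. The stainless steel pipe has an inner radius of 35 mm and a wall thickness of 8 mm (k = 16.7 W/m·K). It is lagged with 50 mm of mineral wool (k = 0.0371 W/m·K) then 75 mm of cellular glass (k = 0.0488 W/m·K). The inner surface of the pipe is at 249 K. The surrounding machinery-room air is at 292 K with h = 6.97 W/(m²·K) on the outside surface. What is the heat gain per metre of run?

Cylindrical conduction, so R = ln(r₂/r₁)/(2πkL) per layer, in series:
R_stainless steel pipe wall = ln(43/35)/(2π×16.7×1) = 0.001962 K/W
R_mineral wool = ln(93/43)/(2π×0.0371×1) = 3.309 K/W
R_cellular glass = ln(168/93)/(2π×0.0488×1) = 1.929 K/W
R_outer film = 1/(h_o·2πr_oL) = 1/(6.97×2π×0.168×1) = 0.1359 K/W
R_total = 5.376 K/W
Q = ΔT/R_total = 43/5.376

q′ ≈ 8 W/m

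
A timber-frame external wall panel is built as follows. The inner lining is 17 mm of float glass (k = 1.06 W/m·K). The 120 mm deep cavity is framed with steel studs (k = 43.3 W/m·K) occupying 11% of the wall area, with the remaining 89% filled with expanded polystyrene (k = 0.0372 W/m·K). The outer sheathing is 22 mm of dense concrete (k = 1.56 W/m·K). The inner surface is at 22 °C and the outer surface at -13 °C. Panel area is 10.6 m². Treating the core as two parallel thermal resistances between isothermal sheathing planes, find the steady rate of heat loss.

Sheathing layers in series; stud and cavity paths in parallel between them.
R_inner = 0.017/(1.06×10.6) = 0.001513 K/W
R_stud  = 0.12/(43.3×0.11×10.6) = 0.002377 K/W
R_cav   = 0.12/(0.0372×0.89×10.6) = 0.3419 K/W
1/R_core = 1/R_stud + 1/R_cav → R_core = 0.00236 K/W
R_outer = 0.022/(1.56×10.6) = 0.00133 K/W
R_total = 0.005204 K/W
Q = ΔT/R_total = 35/0.005204

Q ≈ 6730 W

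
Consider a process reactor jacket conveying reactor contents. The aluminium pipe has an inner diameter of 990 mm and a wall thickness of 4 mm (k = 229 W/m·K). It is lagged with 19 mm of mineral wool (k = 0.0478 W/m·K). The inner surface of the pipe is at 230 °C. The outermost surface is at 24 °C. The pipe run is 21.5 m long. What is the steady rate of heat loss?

Treating each annulus and film as a series resistance:
R_aluminium pipe wall = ln(499/495)/(2π×229×21.5) = 2.602×10^-7 K/W
R_mineral wool = ln(518/499)/(2π×0.0478×21.5) = 0.005787 K/W
R_total = 0.005787 K/W
Q = ΔT/R_total = 206/0.005787

Q ≈ 35600 W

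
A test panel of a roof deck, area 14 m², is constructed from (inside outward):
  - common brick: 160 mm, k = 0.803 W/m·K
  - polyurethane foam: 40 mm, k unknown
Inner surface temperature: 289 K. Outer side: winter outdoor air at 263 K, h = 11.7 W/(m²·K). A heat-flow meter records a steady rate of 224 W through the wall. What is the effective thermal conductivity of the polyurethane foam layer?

k ≈ 0.0298 W/(m·K)

Thermal resistances in series:
R_common brick = L/(kA) = 0.16/(0.803×14) = 0.01423 K/W
R_outer film = 1/(h_o·A) = 1/(11.7×14) = 0.006105 K/W
Sum of known resistances R_other = 0.02034 K/W
Total R = ΔT/Q = 26/224 = 0.1161 K/W
R_polyurethane foam = R_total − R_other = 0.09573 K/W
k = L/(R·A) = 0.04/(0.09573×14)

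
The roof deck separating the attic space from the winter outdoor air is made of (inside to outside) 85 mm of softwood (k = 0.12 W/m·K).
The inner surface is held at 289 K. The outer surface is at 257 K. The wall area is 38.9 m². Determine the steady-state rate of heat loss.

Treating each layer as a thermal resistance in series:
R_softwood = L/(kA) = 0.085/(0.12×38.9) = 0.01821 K/W
R_total = 0.01821 K/W
Q = ΔT / R_total = 32 / 0.01821

Q ≈ 1760 W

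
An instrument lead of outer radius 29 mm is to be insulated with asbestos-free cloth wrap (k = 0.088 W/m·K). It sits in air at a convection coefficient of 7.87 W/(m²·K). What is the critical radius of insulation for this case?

For a cylinder r_cr = k/h = 0.088/7.87
r_cr = 11.2 mm; since the bare radius (29 mm) is above r_cr, any added insulation will reduce heat loss.

r_cr ≈ 11.2 mm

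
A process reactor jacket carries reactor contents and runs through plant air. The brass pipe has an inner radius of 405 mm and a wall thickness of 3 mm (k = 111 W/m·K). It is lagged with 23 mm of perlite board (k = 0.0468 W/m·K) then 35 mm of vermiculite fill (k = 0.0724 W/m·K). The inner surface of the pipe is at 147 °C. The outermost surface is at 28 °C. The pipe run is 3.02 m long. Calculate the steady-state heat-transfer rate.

Treating each annulus and film as a series resistance:
R_brass pipe wall = ln(408/405)/(2π×111×3.02) = 3.504×10^-6 K/W
R_perlite board = ln(431/408)/(2π×0.0468×3.02) = 0.06175 K/W
R_vermiculite fill = ln(466/431)/(2π×0.0724×3.02) = 0.05683 K/W
R_total = 0.1186 K/W
Q = ΔT/R_total = 119/0.1186

Q ≈ 1000 W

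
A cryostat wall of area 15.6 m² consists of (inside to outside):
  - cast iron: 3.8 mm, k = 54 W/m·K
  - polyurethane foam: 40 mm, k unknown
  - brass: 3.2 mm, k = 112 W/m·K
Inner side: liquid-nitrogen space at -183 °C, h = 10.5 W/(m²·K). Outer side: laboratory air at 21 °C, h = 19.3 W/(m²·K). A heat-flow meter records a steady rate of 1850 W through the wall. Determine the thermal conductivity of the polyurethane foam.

k ≈ 0.0254 W/(m·K)

Using the resistance-network approach (series):
R_inner film = 1/(h_i·A) = 1/(10.5×15.6) = 0.006105 K/W
R_cast iron = L/(kA) = 0.0038/(54×15.6) = 4.511×10^-6 K/W
R_brass = L/(kA) = 0.0032/(112×15.6) = 1.832×10^-6 K/W
R_outer film = 1/(h_o·A) = 1/(19.3×15.6) = 0.003321 K/W
Sum of known resistances R_other = 0.009433 K/W
Total R = ΔT/Q = 204/1850 = 0.1103 K/W
R_polyurethane foam = R_total − R_other = 0.1008 K/W
k = L/(R·A) = 0.04/(0.1008×15.6)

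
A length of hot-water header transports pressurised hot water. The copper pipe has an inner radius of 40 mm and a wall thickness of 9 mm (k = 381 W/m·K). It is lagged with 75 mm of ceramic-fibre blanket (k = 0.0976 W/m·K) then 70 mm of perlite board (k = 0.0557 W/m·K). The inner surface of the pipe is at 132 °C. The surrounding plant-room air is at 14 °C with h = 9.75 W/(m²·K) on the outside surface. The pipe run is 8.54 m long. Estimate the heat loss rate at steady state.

Q ≈ 350 W

Per-layer cylindrical resistances, series-summed:
R_copper pipe wall = ln(49/40)/(2π×381×8.54) = 9.927×10^-6 K/W
R_ceramic-fibre blanket = ln(124/49)/(2π×0.0976×8.54) = 0.1773 K/W
R_perlite board = ln(194/124)/(2π×0.0557×8.54) = 0.1498 K/W
R_outer film = 1/(h_o·2πr_oL) = 1/(9.75×2π×0.194×8.54) = 0.009853 K/W
R_total = 0.3369 K/W
Q = ΔT/R_total = 118/0.3369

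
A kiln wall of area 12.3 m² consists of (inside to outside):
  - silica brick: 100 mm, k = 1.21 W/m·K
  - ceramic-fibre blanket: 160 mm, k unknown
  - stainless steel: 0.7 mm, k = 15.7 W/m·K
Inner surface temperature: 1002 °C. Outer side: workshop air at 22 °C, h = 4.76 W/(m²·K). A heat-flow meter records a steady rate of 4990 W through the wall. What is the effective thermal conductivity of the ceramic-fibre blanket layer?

k ≈ 0.0754 W/(m·K)

Using the resistance-network approach (series):
R_silica brick = L/(kA) = 0.1/(1.21×12.3) = 0.006719 K/W
R_stainless steel = L/(kA) = 0.0007/(15.7×12.3) = 3.625×10^-6 K/W
R_outer film = 1/(h_o·A) = 1/(4.76×12.3) = 0.01708 K/W
Sum of known resistances R_other = 0.0238 K/W
Total R = ΔT/Q = 980/4990 = 0.1964 K/W
R_ceramic-fibre blanket = R_total − R_other = 0.1726 K/W
k = L/(R·A) = 0.16/(0.1726×12.3)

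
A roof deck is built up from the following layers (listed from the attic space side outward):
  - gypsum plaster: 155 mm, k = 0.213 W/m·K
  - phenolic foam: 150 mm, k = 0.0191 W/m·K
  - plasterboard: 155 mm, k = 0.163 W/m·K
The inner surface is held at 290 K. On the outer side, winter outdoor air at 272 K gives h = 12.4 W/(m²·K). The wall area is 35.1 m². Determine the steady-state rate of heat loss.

Q ≈ 65.7 W

Model the wall as resistances in series:
R_gypsum plaster = L/(kA) = 0.155/(0.213×35.1) = 0.02073 K/W
R_phenolic foam = L/(kA) = 0.15/(0.0191×35.1) = 0.2237 K/W
R_plasterboard = L/(kA) = 0.155/(0.163×35.1) = 0.02709 K/W
R_outer film = 1/(h_o·A) = 1/(12.4×35.1) = 0.002298 K/W
R_total = 0.2739 K/W
Q = ΔT / R_total = 18 / 0.2739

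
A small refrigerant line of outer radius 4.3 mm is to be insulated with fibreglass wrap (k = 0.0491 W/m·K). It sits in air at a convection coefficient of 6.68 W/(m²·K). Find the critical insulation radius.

For a cylinder r_cr = k/h = 0.0491/6.68
r_cr = 7.35 mm; since the bare radius (4.3 mm) is below r_cr, adding a thin layer of insulation will *increase* heat loss.

r_cr ≈ 7.35 mm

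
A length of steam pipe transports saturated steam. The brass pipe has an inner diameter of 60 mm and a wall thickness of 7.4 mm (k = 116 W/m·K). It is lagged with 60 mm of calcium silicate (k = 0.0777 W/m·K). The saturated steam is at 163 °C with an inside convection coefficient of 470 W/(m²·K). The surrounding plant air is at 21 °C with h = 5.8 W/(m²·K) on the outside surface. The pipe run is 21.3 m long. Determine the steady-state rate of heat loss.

Q ≈ 1340 W

Cylindrical conduction, so R = ln(r₂/r₁)/(2πkL) per layer, in series:
R_inner film = 1/(h_i·2πr₁L) = 1/(470×2π×0.03×21.3) = 5.299×10^-4 K/W
R_brass pipe wall = ln(37.4/30)/(2π×116×21.3) = 1.42×10^-5 K/W
R_calcium silicate = ln(97.4/37.4)/(2π×0.0777×21.3) = 0.09205 K/W
R_outer film = 1/(h_o·2πr_oL) = 1/(5.8×2π×0.0974×21.3) = 0.01323 K/W
R_total = 0.1058 K/W
Q = ΔT/R_total = 142/0.1058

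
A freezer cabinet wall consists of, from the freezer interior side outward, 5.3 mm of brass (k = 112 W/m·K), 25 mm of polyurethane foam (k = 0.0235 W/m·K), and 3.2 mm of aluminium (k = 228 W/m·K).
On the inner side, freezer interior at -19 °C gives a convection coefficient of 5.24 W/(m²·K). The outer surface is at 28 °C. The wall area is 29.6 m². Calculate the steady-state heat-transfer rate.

Q ≈ 1110 W

Treating each layer as a thermal resistance in series:
R_inner film = 1/(h_i·A) = 1/(5.24×29.6) = 0.006447 K/W
R_brass = L/(kA) = 0.0053/(112×29.6) = 1.599×10^-6 K/W
R_polyurethane foam = L/(kA) = 0.025/(0.0235×29.6) = 0.03594 K/W
R_aluminium = L/(kA) = 0.0032/(228×29.6) = 4.742×10^-7 K/W
R_total = 0.04239 K/W
Q = ΔT / R_total = 47 / 0.04239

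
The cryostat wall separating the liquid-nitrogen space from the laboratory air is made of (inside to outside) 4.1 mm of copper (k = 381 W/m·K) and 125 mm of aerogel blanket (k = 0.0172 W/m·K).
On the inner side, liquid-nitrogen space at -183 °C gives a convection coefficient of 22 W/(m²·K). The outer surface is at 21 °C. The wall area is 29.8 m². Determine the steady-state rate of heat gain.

Using the resistance-network approach (series):
R_inner film = 1/(h_i·A) = 1/(22×29.8) = 0.001525 K/W
R_copper = L/(kA) = 0.0041/(381×29.8) = 3.611×10^-7 K/W
R_aerogel blanket = L/(kA) = 0.125/(0.0172×29.8) = 0.2439 K/W
R_total = 0.2454 K/W
Q = ΔT / R_total = 204 / 0.2454

Q ≈ 831 W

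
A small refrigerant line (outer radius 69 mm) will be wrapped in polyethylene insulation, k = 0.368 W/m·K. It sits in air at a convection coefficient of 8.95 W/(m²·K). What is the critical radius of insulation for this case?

For a cylinder r_cr = k/h = 0.368/8.95
r_cr = 41.1 mm; since the bare radius (69 mm) is above r_cr, any added insulation will reduce heat loss.

r_cr ≈ 41.1 mm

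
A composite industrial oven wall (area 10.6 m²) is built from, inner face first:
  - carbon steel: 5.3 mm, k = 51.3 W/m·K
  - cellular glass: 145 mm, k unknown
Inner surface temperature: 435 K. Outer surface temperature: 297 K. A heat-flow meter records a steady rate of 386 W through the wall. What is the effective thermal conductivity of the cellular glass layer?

Treating each layer as a thermal resistance in series:
R_carbon steel = L/(kA) = 0.0053/(51.3×10.6) = 9.747×10^-6 K/W
Sum of known resistances R_other = 9.747×10^-6 K/W
Total R = ΔT/Q = 138/386 = 0.3575 K/W
R_cellular glass = R_total − R_other = 0.3575 K/W
k = L/(R·A) = 0.145/(0.3575×10.6)

k ≈ 0.0383 W/(m·K)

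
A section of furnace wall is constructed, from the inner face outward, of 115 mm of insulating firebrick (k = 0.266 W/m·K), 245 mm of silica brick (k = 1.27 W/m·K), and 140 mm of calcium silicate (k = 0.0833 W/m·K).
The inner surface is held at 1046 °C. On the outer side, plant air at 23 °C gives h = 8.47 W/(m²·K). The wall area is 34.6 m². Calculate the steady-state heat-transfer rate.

Thermal resistances in series:
R_insulating firebrick = L/(kA) = 0.115/(0.266×34.6) = 0.0125 K/W
R_silica brick = L/(kA) = 0.245/(1.27×34.6) = 0.005576 K/W
R_calcium silicate = L/(kA) = 0.14/(0.0833×34.6) = 0.04857 K/W
R_outer film = 1/(h_o·A) = 1/(8.47×34.6) = 0.003412 K/W
R_total = 0.07006 K/W
Q = ΔT / R_total = 1023 / 0.07006

Q ≈ 14600 W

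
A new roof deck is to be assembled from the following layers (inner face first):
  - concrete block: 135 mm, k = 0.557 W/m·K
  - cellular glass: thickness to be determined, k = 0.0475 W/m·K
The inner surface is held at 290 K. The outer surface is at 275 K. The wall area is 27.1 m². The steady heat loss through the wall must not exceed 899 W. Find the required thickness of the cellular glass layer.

Thermal resistances in series:
R_concrete block = L/(kA) = 0.135/(0.557×27.1) = 0.008944 K/W
Sum of the known resistances R_other = 0.008944 K/W
Required total resistance R_tot = ΔT/Q_allow = 15/899 = 0.01669 K/W
R_cellular glass = R_tot − R_other = 0.007742 K/W
L = R·k·A = 0.007742×0.0475×27.1

L ≈ 9.97 mm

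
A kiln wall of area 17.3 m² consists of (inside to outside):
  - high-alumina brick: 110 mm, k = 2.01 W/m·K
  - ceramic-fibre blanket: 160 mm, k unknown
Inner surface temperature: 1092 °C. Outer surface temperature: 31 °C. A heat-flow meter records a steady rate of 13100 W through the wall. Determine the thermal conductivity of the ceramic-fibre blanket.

k ≈ 0.119 W/(m·K)

Series thermal resistances:
R_high-alumina brick = L/(kA) = 0.11/(2.01×17.3) = 0.003163 K/W
Sum of known resistances R_other = 0.003163 K/W
Total R = ΔT/Q = 1061/13100 = 0.08099 K/W
R_ceramic-fibre blanket = R_total − R_other = 0.07783 K/W
k = L/(R·A) = 0.16/(0.07783×17.3)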